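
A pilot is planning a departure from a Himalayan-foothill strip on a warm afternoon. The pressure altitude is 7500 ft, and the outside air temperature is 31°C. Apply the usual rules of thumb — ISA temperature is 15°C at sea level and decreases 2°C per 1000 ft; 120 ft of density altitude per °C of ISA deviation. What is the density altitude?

ISA temperature at 7500 ft = 15 − 2 × (7500/1000) = 0°C.
ISA deviation = 31 − 0 = +31°C.
Density altitude = 7500 + 120 × (31) = 7500 + (+3720) = 11220 ft.

11220 ft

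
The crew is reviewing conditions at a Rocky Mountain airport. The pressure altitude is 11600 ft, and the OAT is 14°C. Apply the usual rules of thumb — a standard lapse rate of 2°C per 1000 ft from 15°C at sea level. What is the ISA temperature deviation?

ISA temperature at 11600 ft = 15 − 2 × (11600/1000) = -8.2°C.
Deviation = OAT − ISA = 14 − (-8.2) = +22.2°C.

ISA+22.2°C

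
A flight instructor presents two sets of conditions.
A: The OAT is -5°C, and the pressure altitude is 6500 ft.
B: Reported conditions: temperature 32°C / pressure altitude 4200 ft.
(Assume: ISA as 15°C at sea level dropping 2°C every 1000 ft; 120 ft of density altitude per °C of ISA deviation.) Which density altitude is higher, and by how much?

B by 1588 ft

A: ISA temp = 2°C, deviation -7°C, DA = 6500 + 120 × (-7) = 5660 ft.
B: ISA temp = 6.6°C, deviation +25.4°C, DA = 4200 + 120 × 25.4 = 7248 ft.
B is higher by 7248 − 5660 = 1588 ft.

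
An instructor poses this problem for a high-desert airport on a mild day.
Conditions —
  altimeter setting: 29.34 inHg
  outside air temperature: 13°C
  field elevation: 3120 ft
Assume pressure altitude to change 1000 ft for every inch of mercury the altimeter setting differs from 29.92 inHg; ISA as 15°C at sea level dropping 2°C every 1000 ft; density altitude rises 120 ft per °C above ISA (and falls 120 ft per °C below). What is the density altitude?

Pressure altitude = 3120 + (29.92 − 29.34) × 1000 = 3120 + (+580) = 3700 ft.
ISA temperature at 3700 ft = 15 − 2 × (3700/1000) = 7.6°C.
ISA deviation = 13 − 7.6 = +5.4°C.
Density altitude = 3700 + 120 × (5.4) = 4348 ft.

4348 ft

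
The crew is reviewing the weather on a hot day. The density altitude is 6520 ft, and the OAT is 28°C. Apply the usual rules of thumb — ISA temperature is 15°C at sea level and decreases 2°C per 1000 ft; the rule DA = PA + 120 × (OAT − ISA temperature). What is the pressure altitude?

4000 ft

DA = PA + 120 × (OAT − (15 − 2·PA/1000)) = PA + 120·OAT − 1800 + 0.24·PA = 1.24·PA + 120·OAT − 1800.
So 1.24·PA = 6520 − 120 × 28 + 1800 = 4960.
PA = 4960 / 1.24 = 4000 ft.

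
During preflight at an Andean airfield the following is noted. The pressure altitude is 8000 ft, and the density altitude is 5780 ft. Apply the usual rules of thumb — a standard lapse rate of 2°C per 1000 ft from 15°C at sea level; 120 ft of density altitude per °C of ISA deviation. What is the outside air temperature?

-19.5°C

Density altitude − pressure altitude = 5780 − 8000 = -2220 ft.
At 120 ft/°C that is an ISA deviation of -2220/120 = -18.5°C.
ISA temperature at 8000 ft = 15 − 2 × (8000/1000) = -1°C.
OAT = ISA + deviation = -1 + (-18.5) = -19.5°C.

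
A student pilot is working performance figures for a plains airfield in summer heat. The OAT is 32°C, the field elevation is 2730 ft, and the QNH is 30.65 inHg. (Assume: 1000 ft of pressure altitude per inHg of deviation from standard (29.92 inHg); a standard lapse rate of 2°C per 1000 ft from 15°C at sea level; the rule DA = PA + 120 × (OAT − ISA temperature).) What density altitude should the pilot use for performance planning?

4520 ft

Pressure altitude = 2730 + (29.92 − 30.65) × 1000 = 2730 + (-730) = 2000 ft.
ISA temperature at 2000 ft = 15 − 2 × (2000/1000) = 11°C.
ISA deviation = 32 − 11 = +21°C.
Density altitude = 2000 + 120 × (21) = 4520 ft.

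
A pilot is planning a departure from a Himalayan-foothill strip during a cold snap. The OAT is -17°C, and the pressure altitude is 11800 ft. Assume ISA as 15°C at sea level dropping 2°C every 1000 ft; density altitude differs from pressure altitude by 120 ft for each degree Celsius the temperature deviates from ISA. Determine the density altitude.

10792 ft

ISA temperature at 11800 ft = 15 − 2 × (11800/1000) = -8.6°C.
ISA deviation = -17 − (-8.6) = -8.4°C.
Density altitude = 11800 + 120 × (-8.4) = 11800 + (-1008) = 10792 ft.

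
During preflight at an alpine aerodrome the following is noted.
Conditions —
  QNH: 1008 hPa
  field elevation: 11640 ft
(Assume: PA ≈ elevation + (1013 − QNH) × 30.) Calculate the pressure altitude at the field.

Pressure correction = (1013 − 1008) × 30 = +150 ft.
Pressure altitude = 11640 + (+150) = 11790 ft.

11790 ft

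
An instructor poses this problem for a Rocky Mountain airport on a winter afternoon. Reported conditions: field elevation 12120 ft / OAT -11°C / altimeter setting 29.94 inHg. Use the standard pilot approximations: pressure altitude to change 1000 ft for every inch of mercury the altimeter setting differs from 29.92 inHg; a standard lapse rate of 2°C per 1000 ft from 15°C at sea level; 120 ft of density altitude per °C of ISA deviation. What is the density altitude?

Pressure altitude = 12120 + (29.92 − 29.94) × 1000 = 12120 + (-20) = 12100 ft.
ISA temperature at 12100 ft = 15 − 2 × (12100/1000) = -9.2°C.
ISA deviation = -11 − (-9.2) = -1.8°C.
Density altitude = 12100 + 120 × (-1.8) = 11884 ft.

11884 ft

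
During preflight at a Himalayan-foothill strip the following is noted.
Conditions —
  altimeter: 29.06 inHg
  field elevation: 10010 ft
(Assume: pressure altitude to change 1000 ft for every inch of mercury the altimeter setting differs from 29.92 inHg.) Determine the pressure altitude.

Pressure correction = (29.92 − 29.06) × 1000 = +860 ft.
Pressure altitude = 10010 + (+860) = 10870 ft.

10870 ft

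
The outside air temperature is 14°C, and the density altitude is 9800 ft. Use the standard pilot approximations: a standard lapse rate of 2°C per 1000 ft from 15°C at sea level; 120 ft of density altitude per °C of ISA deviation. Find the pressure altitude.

DA = PA + 120 × (OAT − (15 − 2·PA/1000)) = PA + 120·OAT − 1800 + 0.24·PA = 1.24·PA + 120·OAT − 1800.
So 1.24·PA = 9800 − 120 × 14 + 1800 = 9920.
PA = 9920 / 1.24 = 8000 ft.

8000 ft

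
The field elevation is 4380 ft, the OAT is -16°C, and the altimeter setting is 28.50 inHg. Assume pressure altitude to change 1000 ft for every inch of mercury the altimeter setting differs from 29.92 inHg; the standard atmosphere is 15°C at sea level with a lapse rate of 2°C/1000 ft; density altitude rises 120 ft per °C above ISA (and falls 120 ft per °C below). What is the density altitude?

Pressure altitude = 4380 + (29.92 − 28.50) × 1000 = 4380 + (+1420) = 5800 ft.
ISA temperature at 5800 ft = 15 − 2 × (5800/1000) = 3.4°C.
ISA deviation = -16 − 3.4 = -19.4°C.
Density altitude = 5800 + 120 × (-19.4) = 3472 ft.

3472 ft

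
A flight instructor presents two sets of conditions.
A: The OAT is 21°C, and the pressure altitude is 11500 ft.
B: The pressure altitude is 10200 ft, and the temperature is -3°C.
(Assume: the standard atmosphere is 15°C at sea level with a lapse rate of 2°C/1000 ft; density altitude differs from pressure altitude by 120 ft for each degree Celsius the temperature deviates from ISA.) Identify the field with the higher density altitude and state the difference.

A by 4492 ft

A: ISA temp = -8°C, deviation +29°C, DA = 11500 + 120 × 29 = 14980 ft.
B: ISA temp = -5.4°C, deviation +2.4°C, DA = 10200 + 120 × 2.4 = 10488 ft.
A is higher by 14980 − 10488 = 4492 ft.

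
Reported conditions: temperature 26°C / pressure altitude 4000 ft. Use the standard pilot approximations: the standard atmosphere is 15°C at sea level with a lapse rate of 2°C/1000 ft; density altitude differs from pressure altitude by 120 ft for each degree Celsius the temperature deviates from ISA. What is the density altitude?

ISA temperature at 4000 ft = 15 − 2 × (4000/1000) = 7°C.
ISA deviation = 26 − 7 = +19°C.
Density altitude = 4000 + 120 × (19) = 4000 + (+2280) = 6280 ft.

6280 ft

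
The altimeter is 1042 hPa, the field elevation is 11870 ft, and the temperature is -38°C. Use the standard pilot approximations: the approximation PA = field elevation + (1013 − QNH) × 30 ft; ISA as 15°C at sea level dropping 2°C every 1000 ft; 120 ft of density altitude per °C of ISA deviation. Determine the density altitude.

7280 ft

Pressure altitude = 11870 + (1013 − 1042) × 30 = 11870 + (-870) = 11000 ft.
ISA temperature at 11000 ft = 15 − 2 × (11000/1000) = -7°C.
ISA deviation = -38 − (-7) = -31°C.
Density altitude = 11000 + 120 × (-31) = 7280 ft.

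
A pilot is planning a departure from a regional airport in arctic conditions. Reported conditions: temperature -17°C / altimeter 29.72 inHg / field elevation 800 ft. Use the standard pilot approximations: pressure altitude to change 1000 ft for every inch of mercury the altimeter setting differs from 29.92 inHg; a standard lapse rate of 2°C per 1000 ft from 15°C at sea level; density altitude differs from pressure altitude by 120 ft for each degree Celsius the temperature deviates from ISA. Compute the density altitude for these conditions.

-2600 ft

Pressure altitude = 800 + (29.92 − 29.72) × 1000 = 800 + (+200) = 1000 ft.
ISA temperature at 1000 ft = 15 − 2 × (1000/1000) = 13°C.
ISA deviation = -17 − 13 = -30°C.
Density altitude = 1000 + 120 × (-30) = -2600 ft.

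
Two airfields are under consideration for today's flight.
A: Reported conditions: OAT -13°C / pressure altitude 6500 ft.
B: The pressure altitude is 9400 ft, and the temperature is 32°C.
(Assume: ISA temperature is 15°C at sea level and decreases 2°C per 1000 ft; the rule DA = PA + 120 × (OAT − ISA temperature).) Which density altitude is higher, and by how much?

B by 8996 ft

A: ISA temp = 2°C, deviation -15°C, DA = 6500 + 120 × (-15) = 4700 ft.
B: ISA temp = -3.8°C, deviation +35.8°C, DA = 9400 + 120 × 35.8 = 13696 ft.
B is higher by 13696 − 4700 = 8996 ft.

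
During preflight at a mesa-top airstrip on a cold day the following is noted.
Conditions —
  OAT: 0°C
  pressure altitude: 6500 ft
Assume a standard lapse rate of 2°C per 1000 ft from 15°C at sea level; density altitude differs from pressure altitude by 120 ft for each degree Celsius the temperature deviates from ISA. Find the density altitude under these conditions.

6260 ft

ISA temperature at 6500 ft = 15 − 2 × (6500/1000) = 2°C.
ISA deviation = 0 − 2 = -2°C.
Density altitude = 6500 + 120 × (-2) = 6500 + (-240) = 6260 ft.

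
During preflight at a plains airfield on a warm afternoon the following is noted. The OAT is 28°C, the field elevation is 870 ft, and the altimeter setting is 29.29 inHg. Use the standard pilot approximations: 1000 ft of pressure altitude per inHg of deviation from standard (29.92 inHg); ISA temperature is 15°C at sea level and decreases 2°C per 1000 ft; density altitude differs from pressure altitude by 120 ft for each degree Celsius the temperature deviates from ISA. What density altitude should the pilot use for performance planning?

Pressure altitude = 870 + (29.92 − 29.29) × 1000 = 870 + (+630) = 1500 ft.
ISA temperature at 1500 ft = 15 − 2 × (1500/1000) = 12°C.
ISA deviation = 28 − 12 = +16°C.
Density altitude = 1500 + 120 × (16) = 3420 ft.

3420 ft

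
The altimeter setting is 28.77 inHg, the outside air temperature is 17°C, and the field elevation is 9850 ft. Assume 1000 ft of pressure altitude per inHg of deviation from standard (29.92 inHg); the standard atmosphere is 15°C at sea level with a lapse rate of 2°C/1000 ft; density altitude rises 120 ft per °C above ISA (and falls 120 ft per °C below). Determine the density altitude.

Pressure altitude = 9850 + (29.92 − 28.77) × 1000 = 9850 + (+1150) = 11000 ft.
ISA temperature at 11000 ft = 15 − 2 × (11000/1000) = -7°C.
ISA deviation = 17 − (-7) = +24°C.
Density altitude = 11000 + 120 × (24) = 13880 ft.

13880 ft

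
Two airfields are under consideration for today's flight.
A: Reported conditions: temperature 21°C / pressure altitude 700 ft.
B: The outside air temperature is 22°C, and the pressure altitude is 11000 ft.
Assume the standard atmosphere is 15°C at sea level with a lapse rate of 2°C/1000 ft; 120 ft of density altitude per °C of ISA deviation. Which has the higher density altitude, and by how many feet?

A: ISA temp = 13.6°C, deviation +7.4°C, DA = 700 + 120 × 7.4 = 1588 ft.
B: ISA temp = -7°C, deviation +29°C, DA = 11000 + 120 × 29 = 14480 ft.
B is higher by 14480 − 1588 = 12892 ft.

B by 12892 ft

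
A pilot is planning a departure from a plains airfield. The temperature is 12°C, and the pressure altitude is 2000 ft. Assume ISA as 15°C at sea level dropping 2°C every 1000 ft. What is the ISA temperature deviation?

ISA+1°C

ISA temperature at 2000 ft = 15 − 2 × (2000/1000) = 11°C.
Deviation = OAT − ISA = 12 − 11 = +1°C.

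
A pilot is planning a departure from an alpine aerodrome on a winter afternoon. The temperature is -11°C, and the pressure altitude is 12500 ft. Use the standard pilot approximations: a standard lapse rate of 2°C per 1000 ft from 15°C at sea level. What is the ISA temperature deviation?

ISA temperature at 12500 ft = 15 − 2 × (12500/1000) = -10°C.
Deviation = OAT − ISA = -11 − (-10) = -1°C.

ISA-1°C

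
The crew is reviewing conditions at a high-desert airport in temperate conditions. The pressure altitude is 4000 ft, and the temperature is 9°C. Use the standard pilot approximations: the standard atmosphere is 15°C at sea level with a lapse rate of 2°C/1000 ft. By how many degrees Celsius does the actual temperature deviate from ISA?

ISA+2°C

ISA temperature at 4000 ft = 15 − 2 × (4000/1000) = 7°C.
Deviation = OAT − ISA = 9 − 7 = +2°C.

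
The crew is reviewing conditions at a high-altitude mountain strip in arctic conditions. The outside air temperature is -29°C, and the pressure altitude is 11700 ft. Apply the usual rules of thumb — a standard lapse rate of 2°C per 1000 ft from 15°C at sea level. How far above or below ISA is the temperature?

ISA-20.6°C

ISA temperature at 11700 ft = 15 − 2 × (11700/1000) = -8.4°C.
Deviation = OAT − ISA = -29 − (-8.4) = -20.6°C.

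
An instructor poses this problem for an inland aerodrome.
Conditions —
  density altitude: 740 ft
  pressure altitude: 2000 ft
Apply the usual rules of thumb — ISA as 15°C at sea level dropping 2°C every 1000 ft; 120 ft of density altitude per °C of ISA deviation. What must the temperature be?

Density altitude − pressure altitude = 740 − 2000 = -1260 ft.
At 120 ft/°C that is an ISA deviation of -1260/120 = -10.5°C.
ISA temperature at 2000 ft = 15 − 2 × (2000/1000) = 11°C.
OAT = ISA + deviation = 11 + (-10.5) = 0.5°C.

0.5°C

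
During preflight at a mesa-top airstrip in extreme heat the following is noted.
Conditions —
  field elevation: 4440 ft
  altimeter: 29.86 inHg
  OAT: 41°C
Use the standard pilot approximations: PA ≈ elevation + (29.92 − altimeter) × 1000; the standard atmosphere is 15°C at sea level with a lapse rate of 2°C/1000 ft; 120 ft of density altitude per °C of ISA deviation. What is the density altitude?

8700 ft

Pressure altitude = 4440 + (29.92 − 29.86) × 1000 = 4440 + (+60) = 4500 ft.
ISA temperature at 4500 ft = 15 − 2 × (4500/1000) = 6°C.
ISA deviation = 41 − 6 = +35°C.
Density altitude = 4500 + 120 × (35) = 8700 ft.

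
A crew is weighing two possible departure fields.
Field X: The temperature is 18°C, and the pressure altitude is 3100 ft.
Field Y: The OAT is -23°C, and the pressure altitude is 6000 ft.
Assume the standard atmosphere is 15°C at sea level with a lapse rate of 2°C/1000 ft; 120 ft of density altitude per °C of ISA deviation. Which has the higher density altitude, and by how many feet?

Field X by 1324 ft

Field X: ISA temp = 8.8°C, deviation +9.2°C, DA = 3100 + 120 × 9.2 = 4204 ft.
Field Y: ISA temp = 3°C, deviation -26°C, DA = 6000 + 120 × (-26) = 2880 ft.
Field X is higher by 4204 − 2880 = 1324 ft.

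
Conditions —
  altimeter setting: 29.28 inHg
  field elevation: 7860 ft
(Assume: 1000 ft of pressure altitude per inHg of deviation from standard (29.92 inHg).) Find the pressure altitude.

Pressure correction = (29.92 − 29.28) × 1000 = +640 ft.
Pressure altitude = 7860 + (+640) = 8500 ft.

8500 ft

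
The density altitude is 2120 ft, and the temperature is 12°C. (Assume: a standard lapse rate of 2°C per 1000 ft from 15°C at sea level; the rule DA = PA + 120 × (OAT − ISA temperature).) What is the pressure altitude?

DA = PA + 120 × (OAT − (15 − 2·PA/1000)) = PA + 120·OAT − 1800 + 0.24·PA = 1.24·PA + 120·OAT − 1800.
So 1.24·PA = 2120 − 120 × 12 + 1800 = 2480.
PA = 2480 / 1.24 = 2000 ft.

2000 ft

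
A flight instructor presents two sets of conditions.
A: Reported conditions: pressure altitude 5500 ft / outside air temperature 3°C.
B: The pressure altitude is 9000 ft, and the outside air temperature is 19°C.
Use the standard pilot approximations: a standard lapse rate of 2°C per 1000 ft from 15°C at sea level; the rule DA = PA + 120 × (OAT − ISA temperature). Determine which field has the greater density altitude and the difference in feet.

B by 6260 ft

A: ISA temp = 4°C, deviation -1°C, DA = 5500 + 120 × (-1) = 5380 ft.
B: ISA temp = -3°C, deviation +22°C, DA = 9000 + 120 × 22 = 11640 ft.
B is higher by 11640 − 5380 = 6260 ft.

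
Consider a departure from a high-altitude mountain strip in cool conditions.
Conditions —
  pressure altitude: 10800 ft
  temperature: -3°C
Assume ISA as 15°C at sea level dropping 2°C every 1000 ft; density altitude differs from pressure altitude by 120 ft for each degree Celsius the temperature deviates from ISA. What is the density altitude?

11232 ft

ISA temperature at 10800 ft = 15 − 2 × (10800/1000) = -6.6°C.
ISA deviation = -3 − (-6.6) = +3.6°C.
Density altitude = 10800 + 120 × (3.6) = 10800 + (+432) = 11232 ft.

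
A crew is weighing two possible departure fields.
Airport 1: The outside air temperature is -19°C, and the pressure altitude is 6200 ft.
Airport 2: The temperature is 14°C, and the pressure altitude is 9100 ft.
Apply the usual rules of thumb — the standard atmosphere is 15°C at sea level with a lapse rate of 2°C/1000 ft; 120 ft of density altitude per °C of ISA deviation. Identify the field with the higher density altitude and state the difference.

Airport 2 by 7556 ft

Airport 1: ISA temp = 2.6°C, deviation -21.6°C, DA = 6200 + 120 × (-21.6) = 3608 ft.
Airport 2: ISA temp = -3.2°C, deviation +17.2°C, DA = 9100 + 120 × 17.2 = 11164 ft.
Airport 2 is higher by 11164 − 3608 = 7556 ft.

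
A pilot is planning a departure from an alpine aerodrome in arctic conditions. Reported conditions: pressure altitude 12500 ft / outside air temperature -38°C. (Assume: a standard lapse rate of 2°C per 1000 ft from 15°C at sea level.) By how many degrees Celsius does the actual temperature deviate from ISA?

ISA temperature at 12500 ft = 15 − 2 × (12500/1000) = -10°C.
Deviation = OAT − ISA = -38 − (-10) = -28°C.

ISA-28°C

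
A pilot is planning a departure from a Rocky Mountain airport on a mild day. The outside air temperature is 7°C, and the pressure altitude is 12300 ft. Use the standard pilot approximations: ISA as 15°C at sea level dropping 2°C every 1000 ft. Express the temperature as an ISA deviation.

ISA temperature at 12300 ft = 15 − 2 × (12300/1000) = -9.6°C.
Deviation = OAT − ISA = 7 − (-9.6) = +16.6°C.

ISA+16.6°C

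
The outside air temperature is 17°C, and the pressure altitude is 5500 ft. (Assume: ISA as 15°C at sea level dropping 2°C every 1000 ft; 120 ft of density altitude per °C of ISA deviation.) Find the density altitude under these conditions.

ISA temperature at 5500 ft = 15 − 2 × (5500/1000) = 4°C.
ISA deviation = 17 − 4 = +13°C.
Density altitude = 5500 + 120 × (13) = 5500 + (+1560) = 7060 ft.

7060 ft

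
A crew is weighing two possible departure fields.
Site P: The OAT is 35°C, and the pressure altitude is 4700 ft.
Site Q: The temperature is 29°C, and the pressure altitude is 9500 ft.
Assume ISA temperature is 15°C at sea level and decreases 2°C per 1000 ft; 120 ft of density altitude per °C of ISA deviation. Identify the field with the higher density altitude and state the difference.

Site Q by 5232 ft

Site P: ISA temp = 5.6°C, deviation +29.4°C, DA = 4700 + 120 × 29.4 = 8228 ft.
Site Q: ISA temp = -4°C, deviation +33°C, DA = 9500 + 120 × 33 = 13460 ft.
Site Q is higher by 13460 − 8228 = 5232 ft.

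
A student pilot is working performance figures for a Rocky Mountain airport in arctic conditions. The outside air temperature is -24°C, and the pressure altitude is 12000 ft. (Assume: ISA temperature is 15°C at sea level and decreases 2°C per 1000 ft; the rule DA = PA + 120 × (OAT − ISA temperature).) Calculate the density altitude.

10200 ft

ISA temperature at 12000 ft = 15 − 2 × (12000/1000) = -9°C.
ISA deviation = -24 − (-9) = -15°C.
Density altitude = 12000 + 120 × (-15) = 12000 + (-1800) = 10200 ft.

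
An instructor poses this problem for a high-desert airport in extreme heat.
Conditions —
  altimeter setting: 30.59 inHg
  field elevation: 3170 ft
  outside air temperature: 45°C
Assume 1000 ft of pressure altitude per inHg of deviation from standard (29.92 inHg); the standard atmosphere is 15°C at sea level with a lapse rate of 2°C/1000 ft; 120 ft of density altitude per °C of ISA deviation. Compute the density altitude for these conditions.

6700 ft

Pressure altitude = 3170 + (29.92 − 30.59) × 1000 = 3170 + (-670) = 2500 ft.
ISA temperature at 2500 ft = 15 − 2 × (2500/1000) = 10°C.
ISA deviation = 45 − 10 = +35°C.
Density altitude = 2500 + 120 × (35) = 6700 ft.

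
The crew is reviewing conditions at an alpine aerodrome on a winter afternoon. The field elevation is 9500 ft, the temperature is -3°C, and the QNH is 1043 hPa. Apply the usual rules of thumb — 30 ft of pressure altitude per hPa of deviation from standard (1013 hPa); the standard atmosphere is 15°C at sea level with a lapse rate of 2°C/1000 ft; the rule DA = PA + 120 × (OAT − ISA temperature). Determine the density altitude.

8504 ft

Pressure altitude = 9500 + (1013 − 1043) × 30 = 9500 + (-900) = 8600 ft.
ISA temperature at 8600 ft = 15 − 2 × (8600/1000) = -2.2°C.
ISA deviation = -3 − (-2.2) = -0.8°C.
Density altitude = 8600 + 120 × (-0.8) = 8504 ft.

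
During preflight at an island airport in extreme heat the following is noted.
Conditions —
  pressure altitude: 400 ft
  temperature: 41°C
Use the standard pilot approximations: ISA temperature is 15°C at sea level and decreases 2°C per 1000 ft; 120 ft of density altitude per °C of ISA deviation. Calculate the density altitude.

ISA temperature at 400 ft = 15 − 2 × (400/1000) = 14.2°C.
ISA deviation = 41 − 14.2 = +26.8°C.
Density altitude = 400 + 120 × (26.8) = 400 + (+3216) = 3616 ft.

3616 ft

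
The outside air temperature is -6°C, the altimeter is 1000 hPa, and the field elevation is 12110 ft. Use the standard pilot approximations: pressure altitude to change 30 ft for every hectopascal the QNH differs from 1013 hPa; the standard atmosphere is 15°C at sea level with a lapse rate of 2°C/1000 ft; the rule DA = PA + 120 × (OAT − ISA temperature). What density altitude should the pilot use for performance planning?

12980 ft

Pressure altitude = 12110 + (1013 − 1000) × 30 = 12110 + (+390) = 12500 ft.
ISA temperature at 12500 ft = 15 − 2 × (12500/1000) = -10°C.
ISA deviation = -6 − (-10) = +4°C.
Density altitude = 12500 + 120 × (4) = 12980 ft.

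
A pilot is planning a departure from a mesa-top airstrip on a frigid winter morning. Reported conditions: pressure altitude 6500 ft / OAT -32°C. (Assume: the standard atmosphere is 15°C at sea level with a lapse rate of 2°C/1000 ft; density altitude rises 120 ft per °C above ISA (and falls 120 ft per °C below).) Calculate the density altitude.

ISA temperature at 6500 ft = 15 − 2 × (6500/1000) = 2°C.
ISA deviation = -32 − 2 = -34°C.
Density altitude = 6500 + 120 × (-34) = 6500 + (-4080) = 2420 ft.

2420 ft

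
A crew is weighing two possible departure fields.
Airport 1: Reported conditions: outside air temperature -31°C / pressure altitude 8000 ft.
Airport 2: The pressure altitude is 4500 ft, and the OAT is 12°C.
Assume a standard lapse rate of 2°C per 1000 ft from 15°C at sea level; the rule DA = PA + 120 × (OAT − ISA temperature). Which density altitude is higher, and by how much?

Airport 2 by 820 ft

Airport 1: ISA temp = -1°C, deviation -30°C, DA = 8000 + 120 × (-30) = 4400 ft.
Airport 2: ISA temp = 6°C, deviation +6°C, DA = 4500 + 120 × 6 = 5220 ft.
Airport 2 is higher by 5220 − 4400 = 820 ft.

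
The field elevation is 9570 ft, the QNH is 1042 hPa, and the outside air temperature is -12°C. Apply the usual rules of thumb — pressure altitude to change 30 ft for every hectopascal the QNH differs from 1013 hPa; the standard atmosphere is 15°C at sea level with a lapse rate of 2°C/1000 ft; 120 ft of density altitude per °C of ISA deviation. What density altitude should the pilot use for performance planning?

7548 ft

Pressure altitude = 9570 + (1013 − 1042) × 30 = 9570 + (-870) = 8700 ft.
ISA temperature at 8700 ft = 15 − 2 × (8700/1000) = -2.4°C.
ISA deviation = -12 − (-2.4) = -9.6°C.
Density altitude = 8700 + 120 × (-9.6) = 7548 ft.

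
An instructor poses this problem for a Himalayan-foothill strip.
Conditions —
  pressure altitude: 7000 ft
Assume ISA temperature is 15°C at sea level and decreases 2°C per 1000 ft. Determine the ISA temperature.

1°C

ISA temperature = 15 − 2 × (7000/1000) = 15 − 14 = 1°C.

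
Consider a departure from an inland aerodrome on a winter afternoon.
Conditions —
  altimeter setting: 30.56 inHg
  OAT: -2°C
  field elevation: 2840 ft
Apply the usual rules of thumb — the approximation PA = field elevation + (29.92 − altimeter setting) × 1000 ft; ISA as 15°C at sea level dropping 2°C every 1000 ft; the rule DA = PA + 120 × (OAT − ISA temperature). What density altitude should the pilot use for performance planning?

688 ft

Pressure altitude = 2840 + (29.92 − 30.56) × 1000 = 2840 + (-640) = 2200 ft.
ISA temperature at 2200 ft = 15 − 2 × (2200/1000) = 10.6°C.
ISA deviation = -2 − 10.6 = -12.6°C.
Density altitude = 2200 + 120 × (-12.6) = 688 ft.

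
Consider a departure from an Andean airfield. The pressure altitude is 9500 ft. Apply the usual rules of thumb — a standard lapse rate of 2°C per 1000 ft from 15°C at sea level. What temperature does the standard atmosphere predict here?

-4°C

ISA temperature = 15 − 2 × (9500/1000) = 15 − 19 = -4°C.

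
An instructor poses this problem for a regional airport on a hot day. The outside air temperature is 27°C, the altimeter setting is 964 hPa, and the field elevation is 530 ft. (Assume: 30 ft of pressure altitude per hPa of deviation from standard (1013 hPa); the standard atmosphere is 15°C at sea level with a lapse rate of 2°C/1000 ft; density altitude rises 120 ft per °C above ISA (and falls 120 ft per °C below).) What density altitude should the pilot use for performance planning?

Pressure altitude = 530 + (1013 − 964) × 30 = 530 + (+1470) = 2000 ft.
ISA temperature at 2000 ft = 15 − 2 × (2000/1000) = 11°C.
ISA deviation = 27 − 11 = +16°C.
Density altitude = 2000 + 120 × (16) = 3920 ft.

3920 ft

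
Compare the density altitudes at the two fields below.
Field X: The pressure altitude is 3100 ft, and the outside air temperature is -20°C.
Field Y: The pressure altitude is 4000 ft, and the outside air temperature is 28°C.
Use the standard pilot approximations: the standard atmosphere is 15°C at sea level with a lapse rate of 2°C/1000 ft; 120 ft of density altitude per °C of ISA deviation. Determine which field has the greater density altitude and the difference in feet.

Field X: ISA temp = 8.8°C, deviation -28.8°C, DA = 3100 + 120 × (-28.8) = -356 ft.
Field Y: ISA temp = 7°C, deviation +21°C, DA = 4000 + 120 × 21 = 6520 ft.
Field Y is higher by 6520 − (-356) = 6876 ft.

Field Y by 6876 ft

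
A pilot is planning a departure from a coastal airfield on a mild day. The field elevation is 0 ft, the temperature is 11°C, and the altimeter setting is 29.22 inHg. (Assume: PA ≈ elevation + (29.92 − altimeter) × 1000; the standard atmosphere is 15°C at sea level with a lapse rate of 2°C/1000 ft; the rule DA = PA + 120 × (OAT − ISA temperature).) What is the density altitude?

Pressure altitude = 0 + (29.92 − 29.22) × 1000 = 0 + (+700) = 700 ft.
ISA temperature at 700 ft = 15 − 2 × (700/1000) = 13.6°C.
ISA deviation = 11 − 13.6 = -2.6°C.
Density altitude = 700 + 120 × (-2.6) = 388 ft.

388 ft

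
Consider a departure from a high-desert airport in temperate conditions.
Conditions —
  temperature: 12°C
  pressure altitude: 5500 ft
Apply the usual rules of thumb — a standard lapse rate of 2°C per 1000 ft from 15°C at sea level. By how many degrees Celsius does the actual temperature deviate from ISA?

ISA temperature at 5500 ft = 15 − 2 × (5500/1000) = 4°C.
Deviation = OAT − ISA = 12 − 4 = +8°C.

ISA+8°C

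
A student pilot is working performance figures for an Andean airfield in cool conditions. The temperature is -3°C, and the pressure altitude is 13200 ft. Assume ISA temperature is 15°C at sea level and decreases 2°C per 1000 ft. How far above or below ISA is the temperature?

ISA+8.4°C

ISA temperature at 13200 ft = 15 − 2 × (13200/1000) = -11.4°C.
Deviation = OAT − ISA = -3 − (-11.4) = +8.4°C.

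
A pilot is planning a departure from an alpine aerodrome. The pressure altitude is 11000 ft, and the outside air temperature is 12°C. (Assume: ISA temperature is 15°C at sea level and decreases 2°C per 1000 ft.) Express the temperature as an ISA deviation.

ISA temperature at 11000 ft = 15 − 2 × (11000/1000) = -7°C.
Deviation = OAT − ISA = 12 − (-7) = +19°C.

ISA+19°C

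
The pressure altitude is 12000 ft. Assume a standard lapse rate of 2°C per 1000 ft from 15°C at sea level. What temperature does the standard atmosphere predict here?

-9°C

ISA temperature = 15 − 2 × (12000/1000) = 15 − 24 = -9°C.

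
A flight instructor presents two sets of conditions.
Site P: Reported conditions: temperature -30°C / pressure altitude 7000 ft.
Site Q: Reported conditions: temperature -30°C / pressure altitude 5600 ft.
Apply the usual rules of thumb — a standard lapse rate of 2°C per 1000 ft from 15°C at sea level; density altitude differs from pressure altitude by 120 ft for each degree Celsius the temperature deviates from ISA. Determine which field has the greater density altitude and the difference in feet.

Site P: ISA temp = 1°C, deviation -31°C, DA = 7000 + 120 × (-31) = 3280 ft.
Site Q: ISA temp = 3.8°C, deviation -33.8°C, DA = 5600 + 120 × (-33.8) = 1544 ft.
Site P is higher by 3280 − 1544 = 1736 ft.

Site P by 1736 ft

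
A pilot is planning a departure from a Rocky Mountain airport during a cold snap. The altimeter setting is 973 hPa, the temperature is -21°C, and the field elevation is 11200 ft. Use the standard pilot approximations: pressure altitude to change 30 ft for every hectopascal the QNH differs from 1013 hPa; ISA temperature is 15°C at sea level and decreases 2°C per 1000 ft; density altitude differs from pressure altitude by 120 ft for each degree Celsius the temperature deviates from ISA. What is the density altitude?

Pressure altitude = 11200 + (1013 − 973) × 30 = 11200 + (+1200) = 12400 ft.
ISA temperature at 12400 ft = 15 − 2 × (12400/1000) = -9.8°C.
ISA deviation = -21 − (-9.8) = -11.2°C.
Density altitude = 12400 + 120 × (-11.2) = 11056 ft.

11056 ft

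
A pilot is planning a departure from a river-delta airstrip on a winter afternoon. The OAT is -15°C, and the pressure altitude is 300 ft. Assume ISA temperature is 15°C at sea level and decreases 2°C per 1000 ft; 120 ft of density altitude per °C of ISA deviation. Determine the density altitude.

ISA temperature at 300 ft = 15 − 2 × (300/1000) = 14.4°C.
ISA deviation = -15 − 14.4 = -29.4°C.
Density altitude = 300 + 120 × (-29.4) = 300 + (-3528) = -3228 ft.

-3228 ft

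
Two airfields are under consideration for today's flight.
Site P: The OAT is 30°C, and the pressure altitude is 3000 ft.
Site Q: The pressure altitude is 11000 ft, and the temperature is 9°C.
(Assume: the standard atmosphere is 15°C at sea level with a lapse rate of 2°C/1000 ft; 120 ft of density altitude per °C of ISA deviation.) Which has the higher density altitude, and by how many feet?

Site Q by 7400 ft

Site P: ISA temp = 9°C, deviation +21°C, DA = 3000 + 120 × 21 = 5520 ft.
Site Q: ISA temp = -7°C, deviation +16°C, DA = 11000 + 120 × 16 = 12920 ft.
Site Q is higher by 12920 − 5520 = 7400 ft.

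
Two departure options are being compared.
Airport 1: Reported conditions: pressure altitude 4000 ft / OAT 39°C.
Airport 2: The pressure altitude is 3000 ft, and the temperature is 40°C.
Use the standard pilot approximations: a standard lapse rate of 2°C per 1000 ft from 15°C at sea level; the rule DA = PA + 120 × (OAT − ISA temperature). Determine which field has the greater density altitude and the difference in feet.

Airport 1: ISA temp = 7°C, deviation +32°C, DA = 4000 + 120 × 32 = 7840 ft.
Airport 2: ISA temp = 9°C, deviation +31°C, DA = 3000 + 120 × 31 = 6720 ft.
Airport 1 is higher by 7840 − 6720 = 1120 ft.

Airport 1 by 1120 ft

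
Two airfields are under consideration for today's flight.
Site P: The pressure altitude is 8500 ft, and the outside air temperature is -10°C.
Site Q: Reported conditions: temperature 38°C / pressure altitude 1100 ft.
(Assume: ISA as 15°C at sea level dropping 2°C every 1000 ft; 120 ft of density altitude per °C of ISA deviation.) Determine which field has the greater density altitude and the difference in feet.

Site P by 3416 ft

Site P: ISA temp = -2°C, deviation -8°C, DA = 8500 + 120 × (-8) = 7540 ft.
Site Q: ISA temp = 12.8°C, deviation +25.2°C, DA = 1100 + 120 × 25.2 = 4124 ft.
Site P is higher by 7540 − 4124 = 3416 ft.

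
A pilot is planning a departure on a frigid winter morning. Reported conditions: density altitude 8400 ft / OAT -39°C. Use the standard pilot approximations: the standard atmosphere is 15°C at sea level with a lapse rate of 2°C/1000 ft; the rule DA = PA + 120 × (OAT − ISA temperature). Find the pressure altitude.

12000 ft

DA = PA + 120 × (OAT − (15 − 2·PA/1000)) = PA + 120·OAT − 1800 + 0.24·PA = 1.24·PA + 120·OAT − 1800.
So 1.24·PA = 8400 − 120 × (-39) + 1800 = 14880.
PA = 14880 / 1.24 = 12000 ft.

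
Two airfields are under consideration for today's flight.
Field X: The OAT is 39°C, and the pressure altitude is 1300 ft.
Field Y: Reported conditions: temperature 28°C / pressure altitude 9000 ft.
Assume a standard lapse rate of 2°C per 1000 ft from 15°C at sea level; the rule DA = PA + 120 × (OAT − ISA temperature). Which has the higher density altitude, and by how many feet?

Field Y by 8228 ft

Field X: ISA temp = 12.4°C, deviation +26.6°C, DA = 1300 + 120 × 26.6 = 4492 ft.
Field Y: ISA temp = -3°C, deviation +31°C, DA = 9000 + 120 × 31 = 12720 ft.
Field Y is higher by 12720 − 4492 = 8228 ft.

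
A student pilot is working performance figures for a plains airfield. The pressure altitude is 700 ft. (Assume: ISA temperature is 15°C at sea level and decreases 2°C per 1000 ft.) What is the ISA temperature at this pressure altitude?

13.6°C

ISA temperature = 15 − 2 × (700/1000) = 15 − 1.4 = 13.6°C.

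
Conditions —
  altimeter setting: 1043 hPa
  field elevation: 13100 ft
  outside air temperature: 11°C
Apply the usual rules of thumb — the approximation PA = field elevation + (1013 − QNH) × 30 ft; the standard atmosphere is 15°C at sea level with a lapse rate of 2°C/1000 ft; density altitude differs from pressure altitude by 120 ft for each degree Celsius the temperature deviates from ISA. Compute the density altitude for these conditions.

14648 ft

Pressure altitude = 13100 + (1013 − 1043) × 30 = 13100 + (-900) = 12200 ft.
ISA temperature at 12200 ft = 15 − 2 × (12200/1000) = -9.4°C.
ISA deviation = 11 − (-9.4) = +20.4°C.
Density altitude = 12200 + 120 × (20.4) = 14648 ft.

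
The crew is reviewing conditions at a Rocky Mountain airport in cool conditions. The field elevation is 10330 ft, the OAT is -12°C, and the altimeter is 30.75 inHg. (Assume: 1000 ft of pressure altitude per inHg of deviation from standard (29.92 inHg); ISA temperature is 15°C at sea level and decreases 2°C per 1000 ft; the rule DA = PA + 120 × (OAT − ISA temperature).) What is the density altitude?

8540 ft

Pressure altitude = 10330 + (29.92 − 30.75) × 1000 = 10330 + (-830) = 9500 ft.
ISA temperature at 9500 ft = 15 − 2 × (9500/1000) = -4°C.
ISA deviation = -12 − (-4) = -8°C.
Density altitude = 9500 + 120 × (-8) = 8540 ft.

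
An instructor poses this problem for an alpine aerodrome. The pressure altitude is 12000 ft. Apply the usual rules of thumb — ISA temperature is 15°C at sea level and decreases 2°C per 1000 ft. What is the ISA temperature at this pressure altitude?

-9°C

ISA temperature = 15 − 2 × (12000/1000) = 15 − 24 = -9°C.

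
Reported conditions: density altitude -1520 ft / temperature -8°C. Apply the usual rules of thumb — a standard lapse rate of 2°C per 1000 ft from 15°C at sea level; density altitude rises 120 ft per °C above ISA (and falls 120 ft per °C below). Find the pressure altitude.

DA = PA + 120 × (OAT − (15 − 2·PA/1000)) = PA + 120·OAT − 1800 + 0.24·PA = 1.24·PA + 120·OAT − 1800.
So 1.24·PA = -1520 − 120 × (-8) + 1800 = 1240.
PA = 1240 / 1.24 = 1000 ft.

1000 ft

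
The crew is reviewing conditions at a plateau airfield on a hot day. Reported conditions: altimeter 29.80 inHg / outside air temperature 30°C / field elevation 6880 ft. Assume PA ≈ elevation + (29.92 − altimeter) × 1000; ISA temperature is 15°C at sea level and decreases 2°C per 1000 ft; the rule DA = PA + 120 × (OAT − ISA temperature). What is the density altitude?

10480 ft

Pressure altitude = 6880 + (29.92 − 29.80) × 1000 = 6880 + (+120) = 7000 ft.
ISA temperature at 7000 ft = 15 − 2 × (7000/1000) = 1°C.
ISA deviation = 30 − 1 = +29°C.
Density altitude = 7000 + 120 × (29) = 10480 ft.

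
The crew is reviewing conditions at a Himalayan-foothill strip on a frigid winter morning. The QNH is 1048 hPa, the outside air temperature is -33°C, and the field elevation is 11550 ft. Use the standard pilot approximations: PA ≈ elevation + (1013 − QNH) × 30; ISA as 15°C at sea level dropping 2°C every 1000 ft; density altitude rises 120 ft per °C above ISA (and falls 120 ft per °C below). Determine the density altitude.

7260 ft

Pressure altitude = 11550 + (1013 − 1048) × 30 = 11550 + (-1050) = 10500 ft.
ISA temperature at 10500 ft = 15 − 2 × (10500/1000) = -6°C.
ISA deviation = -33 − (-6) = -27°C.
Density altitude = 10500 + 120 × (-27) = 7260 ft.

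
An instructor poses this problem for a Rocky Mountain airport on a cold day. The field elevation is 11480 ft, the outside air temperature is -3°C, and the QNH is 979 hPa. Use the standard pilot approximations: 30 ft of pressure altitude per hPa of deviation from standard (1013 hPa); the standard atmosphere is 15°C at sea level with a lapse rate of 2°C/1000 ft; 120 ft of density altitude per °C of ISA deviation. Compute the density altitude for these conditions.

Pressure altitude = 11480 + (1013 − 979) × 30 = 11480 + (+1020) = 12500 ft.
ISA temperature at 12500 ft = 15 − 2 × (12500/1000) = -10°C.
ISA deviation = -3 − (-10) = +7°C.
Density altitude = 12500 + 120 × (7) = 13340 ft.

13340 ft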